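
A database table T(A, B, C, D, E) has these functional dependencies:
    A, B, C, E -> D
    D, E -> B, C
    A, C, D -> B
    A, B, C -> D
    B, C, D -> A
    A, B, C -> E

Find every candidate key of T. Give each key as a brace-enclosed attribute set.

{A, B, C}, {A, C, D}, {B, C, D}, {D, E}

{D, E}⁺ = {A, B, C, D, E} — all of the relation — so {D, E} is a candidate key.
{A, B, C}⁺ = {A, B, C, D, E} — all of the relation — so {A, B, C} is a candidate key.
{A, C, D}⁺ = {A, B, C, D, E} — all of the relation — so {A, C, D} is a candidate key.
{B, C, D}⁺ = {A, B, C, D, E} — all of the relation — so {B, C, D} is a candidate key.
Any other superkey properly contains one of these, so there are no further candidate keys.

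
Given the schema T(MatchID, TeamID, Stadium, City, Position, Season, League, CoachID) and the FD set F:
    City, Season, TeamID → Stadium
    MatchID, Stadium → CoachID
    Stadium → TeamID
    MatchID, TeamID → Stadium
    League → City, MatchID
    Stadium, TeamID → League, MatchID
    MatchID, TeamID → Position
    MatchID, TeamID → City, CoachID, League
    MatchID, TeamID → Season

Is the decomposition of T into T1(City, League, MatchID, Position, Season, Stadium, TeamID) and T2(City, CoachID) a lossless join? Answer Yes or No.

No

T1 ∩ T2 = {City}; its closure under F is {City}.
T1 ⊄ {City} and T2 ⊄ {City}, so the split is lossy.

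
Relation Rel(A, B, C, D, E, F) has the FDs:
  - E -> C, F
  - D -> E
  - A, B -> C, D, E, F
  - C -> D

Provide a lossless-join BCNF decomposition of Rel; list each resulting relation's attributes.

Candidate key of the original relation: {A, B}.
{A, B, C, D, E, F}: {E} determines {C, D, E, F} here but is not a superkey — split on E -> C, D, F, giving {C, D, E, F} and {A, B, E}.
{C, D, E, F} is in BCNF.
{A, B, E} is in BCNF.

{A, B, E}; {C, D, E, F}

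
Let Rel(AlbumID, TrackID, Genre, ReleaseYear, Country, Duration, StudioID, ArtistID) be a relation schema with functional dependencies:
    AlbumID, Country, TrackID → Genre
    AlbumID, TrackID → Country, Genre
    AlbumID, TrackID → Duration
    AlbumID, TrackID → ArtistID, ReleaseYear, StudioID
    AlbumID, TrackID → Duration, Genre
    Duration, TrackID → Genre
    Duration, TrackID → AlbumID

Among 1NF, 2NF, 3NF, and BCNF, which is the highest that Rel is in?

Candidate keys: {AlbumID, TrackID}, {Duration, TrackID}. Prime attributes: {AlbumID, Duration, TrackID}.
Every FD has a superkey on the left, so the relation is in BCNF.

BCNF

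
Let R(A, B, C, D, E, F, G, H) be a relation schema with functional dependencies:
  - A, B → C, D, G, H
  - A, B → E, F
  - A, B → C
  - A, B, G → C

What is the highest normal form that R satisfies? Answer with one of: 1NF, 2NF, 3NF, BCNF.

BCNF

Candidate key: {A, B}. Prime attributes: {A, B}.
The left-hand side of every FD is a superkey, so BCNF is satisfied.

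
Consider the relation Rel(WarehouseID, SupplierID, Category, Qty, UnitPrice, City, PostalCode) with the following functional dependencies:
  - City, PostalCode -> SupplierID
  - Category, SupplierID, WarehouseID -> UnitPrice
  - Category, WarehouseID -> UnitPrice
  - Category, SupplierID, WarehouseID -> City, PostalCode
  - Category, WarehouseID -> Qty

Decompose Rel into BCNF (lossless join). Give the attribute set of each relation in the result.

Candidate keys of the original relation: {Category, City, PostalCode, WarehouseID}, {Category, SupplierID, WarehouseID}.
Within {Category, City, PostalCode, Qty, SupplierID, UnitPrice, WarehouseID}: {City, PostalCode}⁺ ∩ {Category, City, PostalCode, Qty, SupplierID, UnitPrice, WarehouseID} = {City, PostalCode, SupplierID}, not the whole set, so City, PostalCode -> SupplierID violates BCNF; decompose into {City, PostalCode, SupplierID} and {Category, City, PostalCode, Qty, UnitPrice, WarehouseID}.
{City, PostalCode, SupplierID} has no BCNF violation.
Within {Category, City, PostalCode, Qty, UnitPrice, WarehouseID}: {Category, WarehouseID}⁺ ∩ {Category, City, PostalCode, Qty, UnitPrice, WarehouseID} = {Category, Qty, UnitPrice, WarehouseID}, not the whole set, so Category, WarehouseID -> Qty, UnitPrice violates BCNF; decompose into {Category, Qty, UnitPrice, WarehouseID} and {Category, City, PostalCode, WarehouseID}.
{Category, Qty, UnitPrice, WarehouseID} has no BCNF violation.
{Category, City, PostalCode, WarehouseID} has no BCNF violation.

{Category, City, PostalCode, WarehouseID}; {Category, Qty, UnitPrice, WarehouseID}; {City, PostalCode, SupplierID}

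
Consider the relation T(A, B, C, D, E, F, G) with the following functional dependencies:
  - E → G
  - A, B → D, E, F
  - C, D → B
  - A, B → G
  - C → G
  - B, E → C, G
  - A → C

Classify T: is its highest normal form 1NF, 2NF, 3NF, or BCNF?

Candidate keys: {A, B}, {A, D}. Prime attributes: {A, B, D}.
E → G breaks BCNF: {E}⁺ = {E, G}, so {E} is not a superkey.
E → G determines the non-prime attribute {G} from a non-superkey — 3NF is violated.
{A} is a proper subset of the key {A, B}, and {A}⁺ contains the non-prime attributes {C, G} — a partial dependency, so 2NF is violated.

1NF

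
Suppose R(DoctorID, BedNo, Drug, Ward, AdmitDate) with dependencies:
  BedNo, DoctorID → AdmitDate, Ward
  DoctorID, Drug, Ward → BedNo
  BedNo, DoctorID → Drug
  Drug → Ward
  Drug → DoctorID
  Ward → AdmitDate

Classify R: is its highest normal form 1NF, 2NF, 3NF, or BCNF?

2NF

Candidate keys: {BedNo, DoctorID}, {Drug}. Prime attributes: {BedNo, DoctorID, Drug}.
Ward → AdmitDate: {Ward}⁺ = {AdmitDate, Ward}, which is not all of the attributes, so the left side is not a superkey — BCNF is violated.
Ward → AdmitDate has non-prime {AdmitDate} on the right and a non-superkey on the left, so 3NF fails.
No non-prime attribute depends on a proper subset of any candidate key, so 2NF holds.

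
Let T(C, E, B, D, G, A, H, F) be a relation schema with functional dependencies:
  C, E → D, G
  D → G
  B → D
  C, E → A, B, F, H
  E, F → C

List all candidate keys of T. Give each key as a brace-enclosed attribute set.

{E} never appears on the right of any FD, so every key must include it.
{C, E} is a candidate key since {C, E}⁺ = {A, B, C, D, E, F, G, H} covers every attribute.
{E, F} is a candidate key since {E, F}⁺ = {A, B, C, D, E, F, G, H} covers every attribute.
Any other superkey properly contains one of these, so there are no further candidate keys.

{C, E}, {E, F}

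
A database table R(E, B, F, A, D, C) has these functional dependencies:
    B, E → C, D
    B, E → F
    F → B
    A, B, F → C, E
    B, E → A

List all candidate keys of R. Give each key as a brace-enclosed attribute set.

{A, F}, {B, E}, {E, F}

{A, F}⁺ = {A, B, C, D, E, F}, which is every attribute, so {A, F} is a candidate key.
{B, E}⁺ = {A, B, C, D, E, F}, which is every attribute, so {B, E} is a candidate key.
{E, F}⁺ = {A, B, C, D, E, F}, which is every attribute, so {E, F} is a candidate key.
These are minimal and exhaustive — every other superkey contains one of them.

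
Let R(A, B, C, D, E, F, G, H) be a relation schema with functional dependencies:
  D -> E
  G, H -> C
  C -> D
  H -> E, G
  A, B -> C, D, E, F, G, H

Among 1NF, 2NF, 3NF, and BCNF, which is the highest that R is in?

Candidate key: {A, B}. Prime attributes: {A, B}.
D -> E: {D}⁺ = {D, E}, which is not all of the attributes, so the left side is not a superkey — BCNF is violated.
D -> E has non-prime {E} on the right and a non-superkey on the left, so 3NF fails.
Checking every proper subset of each key, none determines a non-prime attribute — 2NF is satisfied.

2NF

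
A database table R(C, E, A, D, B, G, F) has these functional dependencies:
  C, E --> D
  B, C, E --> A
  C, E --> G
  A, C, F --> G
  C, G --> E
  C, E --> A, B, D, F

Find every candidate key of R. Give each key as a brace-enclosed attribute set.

{C} never appears on the right of any FD, so every key must include it.
{C, E} is a candidate key since {C, E}⁺ = {A, B, C, D, E, F, G} covers every attribute.
{C, G} is a candidate key since {C, G}⁺ = {A, B, C, D, E, F, G} covers every attribute.
{A, C, F} is a candidate key since {A, C, F}⁺ = {A, B, C, D, E, F, G} covers every attribute.
No proper subset of any of these is a key, and no other minimal superkey exists.

{A, C, F}, {C, E}, {C, G}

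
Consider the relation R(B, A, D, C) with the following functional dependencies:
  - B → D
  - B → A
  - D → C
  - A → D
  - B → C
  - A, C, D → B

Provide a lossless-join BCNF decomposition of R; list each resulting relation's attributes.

{A, B, D}; {C, D}

Candidate keys of the original relation: {A}, {B}.
Within {A, B, C, D}: {D}⁺ ∩ {A, B, C, D} = {C, D}, not the whole set, so D → C violates BCNF; decompose into {C, D} and {A, B, D}.
{C, D}: every determinant is a superkey — BCNF.
{A, B, D}: every determinant is a superkey — BCNF.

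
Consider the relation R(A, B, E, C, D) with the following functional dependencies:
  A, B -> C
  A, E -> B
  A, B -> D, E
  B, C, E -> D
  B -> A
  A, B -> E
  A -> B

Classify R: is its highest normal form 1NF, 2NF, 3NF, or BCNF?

Candidate keys: {A}, {B}. Prime attributes: {A, B}.
The left-hand side of every FD is a superkey, so BCNF is satisfied.

BCNF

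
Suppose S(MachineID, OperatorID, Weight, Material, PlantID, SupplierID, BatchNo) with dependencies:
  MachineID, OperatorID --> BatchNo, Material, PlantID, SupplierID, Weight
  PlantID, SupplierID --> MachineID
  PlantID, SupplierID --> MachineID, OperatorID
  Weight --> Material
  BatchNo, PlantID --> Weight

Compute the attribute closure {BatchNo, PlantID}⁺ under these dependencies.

{BatchNo, Material, PlantID, Weight}

Start with {BatchNo, PlantID}.
BatchNo, PlantID --> Weight applies; add {Weight} → now {BatchNo, PlantID, Weight}.
Weight --> Material applies; add {Material} → now {BatchNo, Material, PlantID, Weight}.
No further FD applies.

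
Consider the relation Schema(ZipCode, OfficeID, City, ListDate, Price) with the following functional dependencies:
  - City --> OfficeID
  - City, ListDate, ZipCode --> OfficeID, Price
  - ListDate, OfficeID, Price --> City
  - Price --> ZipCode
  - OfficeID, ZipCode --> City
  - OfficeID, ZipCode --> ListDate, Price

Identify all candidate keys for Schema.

{City, Price}, {City, ZipCode}, {OfficeID, Price}, {OfficeID, ZipCode}

{City, Price} is a candidate key since {City, Price}⁺ = {City, ListDate, OfficeID, Price, ZipCode} covers every attribute.
{City, ZipCode} is a candidate key since {City, ZipCode}⁺ = {City, ListDate, OfficeID, Price, ZipCode} covers every attribute.
{OfficeID, Price} is a candidate key since {OfficeID, Price}⁺ = {City, ListDate, OfficeID, Price, ZipCode} covers every attribute.
{OfficeID, ZipCode} is a candidate key since {OfficeID, ZipCode}⁺ = {City, ListDate, OfficeID, Price, ZipCode} covers every attribute.
These are minimal and exhaustive — every other superkey contains one of them.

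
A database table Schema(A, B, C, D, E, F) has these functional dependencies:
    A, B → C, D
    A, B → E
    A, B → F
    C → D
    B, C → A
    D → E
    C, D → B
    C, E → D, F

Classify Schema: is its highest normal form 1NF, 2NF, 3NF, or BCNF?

2NF

Candidate keys: {A, B}, {C}. Prime attributes: {A, B, C}.
For D → E we have {D}⁺ = {D, E}; {D} is not a superkey, so BCNF fails.
D → E has non-prime {E} on the right and a non-superkey on the left, so 3NF fails.
Checking every proper subset of each key, none determines a non-prime attribute — 2NF is satisfied.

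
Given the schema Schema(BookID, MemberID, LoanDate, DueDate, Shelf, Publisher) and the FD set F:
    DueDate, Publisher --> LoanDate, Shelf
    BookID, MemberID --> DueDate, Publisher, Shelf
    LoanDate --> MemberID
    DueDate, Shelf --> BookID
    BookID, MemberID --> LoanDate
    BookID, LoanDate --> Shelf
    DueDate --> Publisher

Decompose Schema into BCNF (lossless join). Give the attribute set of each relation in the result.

{BookID, DueDate, LoanDate, Publisher, Shelf}; {LoanDate, MemberID}

Candidate keys of the original relation: {BookID, LoanDate}, {BookID, MemberID}, {DueDate}.
{BookID, DueDate, LoanDate, MemberID, Publisher, Shelf}: {LoanDate} determines {LoanDate, MemberID} here but is not a superkey — split on LoanDate --> MemberID, giving {LoanDate, MemberID} and {BookID, DueDate, LoanDate, Publisher, Shelf}.
{LoanDate, MemberID} has no BCNF violation.
{BookID, DueDate, LoanDate, Publisher, Shelf} has no BCNF violation.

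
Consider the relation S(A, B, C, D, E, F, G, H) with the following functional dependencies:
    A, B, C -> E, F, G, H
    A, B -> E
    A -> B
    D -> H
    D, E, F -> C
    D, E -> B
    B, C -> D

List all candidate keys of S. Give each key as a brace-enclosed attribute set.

{A, C}, {A, D, F}

Attributes never on any right-hand side: {A} — every candidate key must contain it.
Closure of {A, C} is {A, B, C, D, E, F, G, H}, the whole schema; {A, C} is a candidate key.
Closure of {A, D, F} is {A, B, C, D, E, F, G, H}, the whole schema; {A, D, F} is a candidate key.
These are minimal and exhaustive — every other superkey contains one of them.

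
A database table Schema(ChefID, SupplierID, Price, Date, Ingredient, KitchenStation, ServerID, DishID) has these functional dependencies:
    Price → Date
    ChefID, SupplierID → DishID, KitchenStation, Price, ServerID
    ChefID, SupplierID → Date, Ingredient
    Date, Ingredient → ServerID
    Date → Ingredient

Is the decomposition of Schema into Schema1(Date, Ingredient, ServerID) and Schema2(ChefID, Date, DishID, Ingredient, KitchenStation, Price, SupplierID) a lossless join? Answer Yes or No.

The shared attributes are {Date, Ingredient} and {Date, Ingredient}⁺ = {Date, Ingredient, ServerID}.
Schema1 is contained in that closure, so Schema1 ∩ Schema2 → Schema1 holds and the join is lossless.

Yes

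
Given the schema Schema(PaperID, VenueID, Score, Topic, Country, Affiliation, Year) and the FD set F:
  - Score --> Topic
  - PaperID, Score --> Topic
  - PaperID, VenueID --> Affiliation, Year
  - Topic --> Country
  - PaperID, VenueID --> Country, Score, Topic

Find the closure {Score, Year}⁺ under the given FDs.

{Country, Score, Topic, Year}

Start with {Score, Year}.
Score --> Topic applies; add {Topic} → now {Score, Topic, Year}.
Topic --> Country applies; add {Country} → now {Country, Score, Topic, Year}.
No further FD applies.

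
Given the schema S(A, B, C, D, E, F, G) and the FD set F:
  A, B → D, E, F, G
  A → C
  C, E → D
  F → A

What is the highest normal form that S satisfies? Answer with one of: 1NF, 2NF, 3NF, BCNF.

Candidate keys: {A, B}, {B, F}. Prime attributes: {A, B, F}.
For A → C we have {A}⁺ = {A, C}; {A} is not a superkey, so BCNF fails.
Because {C} is non-prime and the left side of A → C is not a superkey, the relation is not in 3NF.
{A} is a proper subset of the key {A, B}, and {A}⁺ contains the non-prime attribute {C} — a partial dependency, so 2NF is violated.

1NF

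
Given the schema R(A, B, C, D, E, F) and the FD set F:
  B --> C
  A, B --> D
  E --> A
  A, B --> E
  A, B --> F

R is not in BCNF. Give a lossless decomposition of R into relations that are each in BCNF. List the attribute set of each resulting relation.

Candidate keys of the original relation: {A, B}, {B, E}.
{A, B, C, D, E, F}: {B} determines {B, C} here but is not a superkey — split on B --> C, giving {B, C} and {A, B, D, E, F}.
{B, C}: every determinant is a superkey — BCNF.
{A, B, D, E, F}: {E} determines {A, E} here but is not a superkey — split on E --> A, giving {A, E} and {B, D, E, F}.
{A, E}: every determinant is a superkey — BCNF.
{B, D, E, F}: every determinant is a superkey — BCNF.

{A, E}; {B, C}; {B, D, E, F}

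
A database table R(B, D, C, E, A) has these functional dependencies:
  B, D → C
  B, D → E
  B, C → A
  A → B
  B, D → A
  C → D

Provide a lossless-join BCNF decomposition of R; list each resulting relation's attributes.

{A, B}; {A, C, E}; {C, D}

Candidate keys of the original relation: {A, C}, {A, D}, {B, C}, {B, D}.
Within {A, B, C, D, E}: {A}⁺ ∩ {A, B, C, D, E} = {A, B}, not the whole set, so A → B violates BCNF; decompose into {A, B} and {A, C, D, E}.
{A, B} is in BCNF.
Within {A, C, D, E}: {C}⁺ ∩ {A, C, D, E} = {C, D}, not the whole set, so C → D violates BCNF; decompose into {C, D} and {A, C, E}.
{C, D} is in BCNF.
{A, C, E} is in BCNF.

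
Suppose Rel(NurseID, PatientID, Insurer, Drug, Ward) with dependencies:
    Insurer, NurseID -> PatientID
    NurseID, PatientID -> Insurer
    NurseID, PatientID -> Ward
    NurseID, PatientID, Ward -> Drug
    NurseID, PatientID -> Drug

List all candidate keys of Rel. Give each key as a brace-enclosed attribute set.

Attributes never on any right-hand side: {NurseID} — every candidate key must contain it.
Closure of {Insurer, NurseID} is {Drug, Insurer, NurseID, PatientID, Ward}, the whole schema; {Insurer, NurseID} is a candidate key.
Closure of {NurseID, PatientID} is {Drug, Insurer, NurseID, PatientID, Ward}, the whole schema; {NurseID, PatientID} is a candidate key.
No proper subset of any of these is a key, and no other minimal superkey exists.

{Insurer, NurseID}, {NurseID, PatientID}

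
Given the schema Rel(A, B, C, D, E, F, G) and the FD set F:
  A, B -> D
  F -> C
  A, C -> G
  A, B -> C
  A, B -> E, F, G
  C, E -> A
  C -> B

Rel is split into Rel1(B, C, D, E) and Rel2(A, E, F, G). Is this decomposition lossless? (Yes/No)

No

Common attributes: {E}; their closure is {E}.
The closure covers neither Rel1 nor Rel2 entirely; the join is not lossless.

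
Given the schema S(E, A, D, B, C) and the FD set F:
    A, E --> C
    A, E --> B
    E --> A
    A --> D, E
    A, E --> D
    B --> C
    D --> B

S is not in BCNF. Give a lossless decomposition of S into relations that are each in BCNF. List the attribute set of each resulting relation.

Candidate keys of the original relation: {A}, {E}.
In {A, B, C, D, E}, {B} is not a superkey ({B}⁺ restricted to this set is {B, C}), so split on B --> C into {B, C} and {A, B, D, E}.
{B, C} is in BCNF.
In {A, B, D, E}, {D} is not a superkey ({D}⁺ restricted to this set is {B, D}), so split on D --> B into {B, D} and {A, D, E}.
{B, D} is in BCNF.
{A, D, E} is in BCNF.

{A, D, E}; {B, C}; {B, D}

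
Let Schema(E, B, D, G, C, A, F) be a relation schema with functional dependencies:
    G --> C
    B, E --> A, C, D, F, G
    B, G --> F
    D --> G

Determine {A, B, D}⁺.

Start with {A, B, D}.
D --> G applies; add {G} → now {A, B, D, G}.
G --> C applies; add {C} → now {A, B, C, D, G}.
B, G --> F applies; add {F} → now {A, B, C, D, F, G}.
No further FD applies.

{A, B, C, D, F, G}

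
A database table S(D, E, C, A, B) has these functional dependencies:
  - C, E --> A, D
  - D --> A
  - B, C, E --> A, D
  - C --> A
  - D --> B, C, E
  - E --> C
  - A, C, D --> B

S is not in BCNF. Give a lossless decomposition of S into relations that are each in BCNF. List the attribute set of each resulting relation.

{A, C}; {B, C, D, E}

Candidate keys of the original relation: {D}, {E}.
{A, B, C, D, E}: {C} determines {A, C} here but is not a superkey — split on C --> A, giving {A, C} and {B, C, D, E}.
{A, C}: every determinant is a superkey — BCNF.
{B, C, D, E}: every determinant is a superkey — BCNF.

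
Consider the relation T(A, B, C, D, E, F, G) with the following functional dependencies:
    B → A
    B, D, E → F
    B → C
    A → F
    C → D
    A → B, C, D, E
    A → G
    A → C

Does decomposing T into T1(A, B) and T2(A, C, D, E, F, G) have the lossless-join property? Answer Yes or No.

The shared attributes are {A} and {A}⁺ = {A, B, C, D, E, F, G}.
Since T1 ⊆ {A, B, C, D, E, F, G}, the intersection is a superkey of T1; the decomposition is lossless.

Yes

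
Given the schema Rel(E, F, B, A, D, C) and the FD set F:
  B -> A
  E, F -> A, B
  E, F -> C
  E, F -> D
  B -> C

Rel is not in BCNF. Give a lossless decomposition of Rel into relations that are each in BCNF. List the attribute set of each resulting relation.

Candidate key of the original relation: {E, F}.
In {A, B, C, D, E, F}, {B} is not a superkey ({B}⁺ restricted to this set is {A, B, C}), so split on B -> A, C into {A, B, C} and {B, D, E, F}.
{A, B, C}: every determinant is a superkey — BCNF.
{B, D, E, F}: every determinant is a superkey — BCNF.

{A, B, C}; {B, D, E, F}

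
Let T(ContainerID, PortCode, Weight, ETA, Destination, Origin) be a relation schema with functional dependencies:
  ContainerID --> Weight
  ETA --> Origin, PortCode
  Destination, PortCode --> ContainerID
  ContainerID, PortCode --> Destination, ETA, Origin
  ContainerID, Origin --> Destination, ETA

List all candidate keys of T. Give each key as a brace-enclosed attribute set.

{ContainerID, ETA}⁺ = {ContainerID, Destination, ETA, Origin, PortCode, Weight} — all of the relation — so {ContainerID, ETA} is a candidate key.
{ContainerID, Origin}⁺ = {ContainerID, Destination, ETA, Origin, PortCode, Weight} — all of the relation — so {ContainerID, Origin} is a candidate key.
{ContainerID, PortCode}⁺ = {ContainerID, Destination, ETA, Origin, PortCode, Weight} — all of the relation — so {ContainerID, PortCode} is a candidate key.
{Destination, ETA}⁺ = {ContainerID, Destination, ETA, Origin, PortCode, Weight} — all of the relation — so {Destination, ETA} is a candidate key.
{Destination, PortCode}⁺ = {ContainerID, Destination, ETA, Origin, PortCode, Weight} — all of the relation — so {Destination, PortCode} is a candidate key.
These are minimal and exhaustive — every other superkey contains one of them.

{ContainerID, ETA}, {ContainerID, Origin}, {ContainerID, PortCode}, {Destination, ETA}, {Destination, PortCode}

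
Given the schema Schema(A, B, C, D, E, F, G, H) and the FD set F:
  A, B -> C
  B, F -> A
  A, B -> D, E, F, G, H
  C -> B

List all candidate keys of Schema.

{A, B}, {A, C}, {B, F}, {C, F}

Closure of {A, B} is {A, B, C, D, E, F, G, H}, the whole schema; {A, B} is a candidate key.
Closure of {A, C} is {A, B, C, D, E, F, G, H}, the whole schema; {A, C} is a candidate key.
Closure of {B, F} is {A, B, C, D, E, F, G, H}, the whole schema; {B, F} is a candidate key.
Closure of {C, F} is {A, B, C, D, E, F, G, H}, the whole schema; {C, F} is a candidate key.
These are minimal and exhaustive — every other superkey contains one of them.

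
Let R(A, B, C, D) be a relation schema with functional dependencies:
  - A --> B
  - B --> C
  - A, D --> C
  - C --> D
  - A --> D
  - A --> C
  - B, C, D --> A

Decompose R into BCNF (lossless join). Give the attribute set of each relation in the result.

Candidate keys of the original relation: {A}, {B}.
In {A, B, C, D}, {C} is not a superkey ({C}⁺ restricted to this set is {C, D}), so split on C --> D into {C, D} and {A, B, C}.
{C, D} is in BCNF.
{A, B, C} is in BCNF.

{A, B, C}; {C, D}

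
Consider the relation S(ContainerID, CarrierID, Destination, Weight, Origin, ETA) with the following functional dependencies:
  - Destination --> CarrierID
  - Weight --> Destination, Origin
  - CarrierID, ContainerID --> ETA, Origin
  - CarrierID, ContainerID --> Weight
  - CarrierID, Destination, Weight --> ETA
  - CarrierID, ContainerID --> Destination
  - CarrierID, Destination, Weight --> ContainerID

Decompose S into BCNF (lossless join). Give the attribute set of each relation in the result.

{CarrierID, Destination}; {ContainerID, Destination, ETA, Origin, Weight}

Candidate keys of the original relation: {CarrierID, ContainerID}, {ContainerID, Destination}, {Weight}.
Within {CarrierID, ContainerID, Destination, ETA, Origin, Weight}: {Destination}⁺ ∩ {CarrierID, ContainerID, Destination, ETA, Origin, Weight} = {CarrierID, Destination}, not the whole set, so Destination --> CarrierID violates BCNF; decompose into {CarrierID, Destination} and {ContainerID, Destination, ETA, Origin, Weight}.
{CarrierID, Destination} has no BCNF violation.
{ContainerID, Destination, ETA, Origin, Weight} has no BCNF violation.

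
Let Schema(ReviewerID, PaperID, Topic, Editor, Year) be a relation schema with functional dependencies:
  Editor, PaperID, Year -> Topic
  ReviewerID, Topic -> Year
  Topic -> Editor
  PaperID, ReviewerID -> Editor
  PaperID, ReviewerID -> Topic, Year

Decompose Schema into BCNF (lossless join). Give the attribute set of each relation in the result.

{Editor, PaperID, ReviewerID, Year}; {Editor, Topic}; {PaperID, Topic, Year}

Candidate key of the original relation: {PaperID, ReviewerID}.
{Editor, PaperID, ReviewerID, Topic, Year}: {Editor, PaperID, Year} determines {Editor, PaperID, Topic, Year} here but is not a superkey — split on Editor, PaperID, Year -> Topic, giving {Editor, PaperID, Topic, Year} and {Editor, PaperID, ReviewerID, Year}.
{Editor, PaperID, Topic, Year}: {Topic} determines {Editor, Topic} here but is not a superkey — split on Topic -> Editor, giving {Editor, Topic} and {PaperID, Topic, Year}.
{Editor, Topic} has no BCNF violation.
{PaperID, Topic, Year} has no BCNF violation.
{Editor, PaperID, ReviewerID, Year} has no BCNF violation.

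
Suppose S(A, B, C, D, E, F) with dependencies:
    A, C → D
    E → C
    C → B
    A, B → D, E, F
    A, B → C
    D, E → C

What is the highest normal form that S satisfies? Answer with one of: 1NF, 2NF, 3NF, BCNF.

3NF

Candidate keys: {A, B}, {A, C}, {A, E}. Prime attributes: {A, B, C, E}.
E → C: {E}⁺ = {B, C, E}, which is not all of the attributes, so the left side is not a superkey — BCNF is violated.
Its right-hand attributes {C} are all prime, as are those of every other non-superkey FD — the relation is in 3NF.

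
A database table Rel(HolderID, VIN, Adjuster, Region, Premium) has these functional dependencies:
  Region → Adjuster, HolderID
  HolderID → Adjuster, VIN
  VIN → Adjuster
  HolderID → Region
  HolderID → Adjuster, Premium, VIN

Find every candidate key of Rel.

{HolderID}⁺ = {Adjuster, HolderID, Premium, Region, VIN}, which is every attribute, so {HolderID} is a candidate key.
{Region}⁺ = {Adjuster, HolderID, Premium, Region, VIN}, which is every attribute, so {Region} is a candidate key.
Any other superkey properly contains one of these, so there are no further candidate keys.

{HolderID}, {Region}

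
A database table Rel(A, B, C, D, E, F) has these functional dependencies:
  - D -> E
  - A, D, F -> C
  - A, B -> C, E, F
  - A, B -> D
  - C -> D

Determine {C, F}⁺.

Start with {C, F}.
C -> D applies; add {D} → now {C, D, F}.
D -> E applies; add {E} → now {C, D, E, F}.
No further FD applies.

{C, D, E, F}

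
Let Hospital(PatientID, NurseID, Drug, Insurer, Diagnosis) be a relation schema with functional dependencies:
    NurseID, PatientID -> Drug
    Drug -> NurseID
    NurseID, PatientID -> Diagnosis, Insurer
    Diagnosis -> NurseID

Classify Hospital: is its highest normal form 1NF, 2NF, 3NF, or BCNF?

Candidate keys: {Diagnosis, PatientID}, {Drug, PatientID}, {NurseID, PatientID}. Prime attributes: {Diagnosis, Drug, NurseID, PatientID}.
Drug -> NurseID breaks BCNF: {Drug}⁺ = {Drug, NurseID}, so {Drug} is not a superkey.
But every attribute on its right side ({NurseID}) is prime, and the same holds for every other non-superkey FD, so 3NF still holds.

3NF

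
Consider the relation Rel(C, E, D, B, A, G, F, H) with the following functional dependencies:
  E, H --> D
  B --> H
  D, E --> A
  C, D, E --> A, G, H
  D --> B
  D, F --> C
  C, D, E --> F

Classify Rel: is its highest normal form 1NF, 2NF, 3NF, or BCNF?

1NF

Candidate keys: {B, C, E}, {B, E, F}, {C, D, E}, {C, E, H}, {D, E, F}, {E, F, H}. Prime attributes: {B, C, D, E, F, H}.
E, H --> D breaks BCNF: {E, H}⁺ = {A, B, D, E, H}, so {E, H} is not a superkey.
D, E --> A has non-prime {A} on the right and a non-superkey on the left, so 3NF fails.
{B, E} is a proper subset of the key {B, C, E}, and {B, E}⁺ contains the non-prime attribute {A} — a partial dependency, so 2NF is violated.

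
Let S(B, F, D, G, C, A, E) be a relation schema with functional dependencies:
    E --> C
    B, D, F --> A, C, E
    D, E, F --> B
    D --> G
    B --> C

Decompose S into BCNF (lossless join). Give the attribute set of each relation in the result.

Candidate keys of the original relation: {B, D, F}, {D, E, F}.
{A, B, C, D, E, F, G}: {E} determines {C, E} here but is not a superkey — split on E --> C, giving {C, E} and {A, B, D, E, F, G}.
{C, E} has no BCNF violation.
{A, B, D, E, F, G}: {D} determines {D, G} here but is not a superkey — split on D --> G, giving {D, G} and {A, B, D, E, F}.
{D, G} has no BCNF violation.
{A, B, D, E, F} has no BCNF violation.

{A, B, D, E, F}; {C, E}; {D, G}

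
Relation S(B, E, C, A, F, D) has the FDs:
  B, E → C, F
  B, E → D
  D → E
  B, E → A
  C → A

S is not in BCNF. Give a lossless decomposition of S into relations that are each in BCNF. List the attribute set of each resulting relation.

Candidate keys of the original relation: {B, D}, {B, E}.
Within {A, B, C, D, E, F}: {D}⁺ ∩ {A, B, C, D, E, F} = {D, E}, not the whole set, so D → E violates BCNF; decompose into {D, E} and {A, B, C, D, F}.
{D, E}: every determinant is a superkey — BCNF.
Within {A, B, C, D, F}: {C}⁺ ∩ {A, B, C, D, F} = {A, C}, not the whole set, so C → A violates BCNF; decompose into {A, C} and {B, C, D, F}.
{A, C}: every determinant is a superkey — BCNF.
{B, C, D, F}: every determinant is a superkey — BCNF.

{A, C}; {B, C, D, F}; {D, E}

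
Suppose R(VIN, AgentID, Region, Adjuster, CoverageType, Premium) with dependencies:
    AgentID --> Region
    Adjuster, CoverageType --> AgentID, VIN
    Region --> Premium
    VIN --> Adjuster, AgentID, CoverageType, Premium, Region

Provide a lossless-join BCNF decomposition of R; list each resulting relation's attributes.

{Adjuster, AgentID, CoverageType, VIN}; {AgentID, Region}; {Premium, Region}

Candidate keys of the original relation: {Adjuster, CoverageType}, {VIN}.
{Adjuster, AgentID, CoverageType, Premium, Region, VIN}: {AgentID} determines {AgentID, Premium, Region} here but is not a superkey — split on AgentID --> Premium, Region, giving {AgentID, Premium, Region} and {Adjuster, AgentID, CoverageType, VIN}.
{AgentID, Premium, Region}: {Region} determines {Premium, Region} here but is not a superkey — split on Region --> Premium, giving {Premium, Region} and {AgentID, Region}.
{Premium, Region}: every determinant is a superkey — BCNF.
{AgentID, Region}: every determinant is a superkey — BCNF.
{Adjuster, AgentID, CoverageType, VIN}: every determinant is a superkey — BCNF.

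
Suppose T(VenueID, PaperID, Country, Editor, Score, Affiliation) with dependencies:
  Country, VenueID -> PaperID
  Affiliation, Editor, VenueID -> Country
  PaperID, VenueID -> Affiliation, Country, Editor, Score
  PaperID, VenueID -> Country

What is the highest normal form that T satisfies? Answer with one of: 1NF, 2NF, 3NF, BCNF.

Candidate keys: {Affiliation, Editor, VenueID}, {Country, VenueID}, {PaperID, VenueID}. Prime attributes: {Affiliation, Country, Editor, PaperID, VenueID}.
Each dependency's left side is a superkey — BCNF holds.

BCNF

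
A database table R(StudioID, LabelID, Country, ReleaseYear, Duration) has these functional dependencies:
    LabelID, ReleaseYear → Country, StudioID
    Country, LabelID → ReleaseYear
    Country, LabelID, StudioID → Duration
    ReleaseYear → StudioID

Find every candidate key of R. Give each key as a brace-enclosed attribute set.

{LabelID} never appears on the right of any FD, so every key must include it.
{Country, LabelID}⁺ = {Country, Duration, LabelID, ReleaseYear, StudioID}, which is every attribute, so {Country, LabelID} is a candidate key.
{LabelID, ReleaseYear}⁺ = {Country, Duration, LabelID, ReleaseYear, StudioID}, which is every attribute, so {LabelID, ReleaseYear} is a candidate key.
No proper subset of any of these is a key, and no other minimal superkey exists.

{Country, LabelID}, {LabelID, ReleaseYear}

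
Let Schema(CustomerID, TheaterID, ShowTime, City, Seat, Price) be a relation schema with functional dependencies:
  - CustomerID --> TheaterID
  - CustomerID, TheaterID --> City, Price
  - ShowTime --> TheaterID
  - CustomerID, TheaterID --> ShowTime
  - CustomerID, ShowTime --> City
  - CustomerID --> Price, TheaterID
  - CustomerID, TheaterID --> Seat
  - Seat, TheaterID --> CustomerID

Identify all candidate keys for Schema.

{CustomerID}, {Seat, ShowTime}, {Seat, TheaterID}

Closure of {CustomerID} is {City, CustomerID, Price, Seat, ShowTime, TheaterID}, the whole schema; {CustomerID} is a candidate key.
Closure of {Seat, ShowTime} is {City, CustomerID, Price, Seat, ShowTime, TheaterID}, the whole schema; {Seat, ShowTime} is a candidate key.
Closure of {Seat, TheaterID} is {City, CustomerID, Price, Seat, ShowTime, TheaterID}, the whole schema; {Seat, TheaterID} is a candidate key.
These are minimal and exhaustive — every other superkey contains one of them.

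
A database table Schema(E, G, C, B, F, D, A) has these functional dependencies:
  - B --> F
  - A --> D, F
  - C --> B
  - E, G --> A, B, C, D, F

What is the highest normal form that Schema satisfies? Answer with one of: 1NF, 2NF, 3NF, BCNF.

Candidate key: {E, G}. Prime attributes: {E, G}.
B --> F: {B}⁺ = {B, F}, which is not all of the attributes, so the left side is not a superkey — BCNF is violated.
B --> F has non-prime {F} on the right and a non-superkey on the left, so 3NF fails.
No proper subset of a key has a non-prime attribute in its closure, so there is no partial dependency; 2NF holds.

2NF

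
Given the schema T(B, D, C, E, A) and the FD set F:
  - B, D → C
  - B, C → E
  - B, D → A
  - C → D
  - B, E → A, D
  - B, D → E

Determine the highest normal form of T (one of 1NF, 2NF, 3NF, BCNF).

3NF

Candidate keys: {B, C}, {B, D}, {B, E}. Prime attributes: {B, C, D, E}.
For C → D we have {C}⁺ = {C, D}; {C} is not a superkey, so BCNF fails.
Since {D} ⊆ prime attributes and every other non-superkey FD also has a prime right side, the schema is in 3NF.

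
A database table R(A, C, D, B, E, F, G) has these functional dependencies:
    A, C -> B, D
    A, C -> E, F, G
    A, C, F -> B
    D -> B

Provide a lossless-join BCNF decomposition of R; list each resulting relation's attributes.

Candidate key of the original relation: {A, C}.
In {A, B, C, D, E, F, G}, {D} is not a superkey ({D}⁺ restricted to this set is {B, D}), so split on D -> B into {B, D} and {A, C, D, E, F, G}.
{B, D}: every determinant is a superkey — BCNF.
{A, C, D, E, F, G}: every determinant is a superkey — BCNF.

{A, C, D, E, F, G}; {B, D}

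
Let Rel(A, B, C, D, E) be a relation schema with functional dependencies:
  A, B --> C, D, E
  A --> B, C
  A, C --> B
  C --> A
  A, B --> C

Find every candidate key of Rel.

{A}, {C}

{A}⁺ = {A, B, C, D, E} — all of the relation — so {A} is a candidate key.
{C}⁺ = {A, B, C, D, E} — all of the relation — so {C} is a candidate key.
Any other superkey properly contains one of these, so there are no further candidate keys.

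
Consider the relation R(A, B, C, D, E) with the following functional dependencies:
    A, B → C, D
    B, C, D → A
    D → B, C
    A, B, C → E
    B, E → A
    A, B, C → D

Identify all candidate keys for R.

{A, B}, {B, E}, {D}

{D}⁺ = {A, B, C, D, E}, which is every attribute, so {D} is a candidate key.
{A, B}⁺ = {A, B, C, D, E}, which is every attribute, so {A, B} is a candidate key.
{B, E}⁺ = {A, B, C, D, E}, which is every attribute, so {B, E} is a candidate key.
Any other superkey properly contains one of these, so there are no further candidate keys.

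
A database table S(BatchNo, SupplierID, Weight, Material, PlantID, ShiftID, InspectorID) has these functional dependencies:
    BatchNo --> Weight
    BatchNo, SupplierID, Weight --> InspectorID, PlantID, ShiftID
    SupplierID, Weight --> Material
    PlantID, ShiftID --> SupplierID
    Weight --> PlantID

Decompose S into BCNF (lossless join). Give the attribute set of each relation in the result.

Candidate keys of the original relation: {BatchNo, ShiftID}, {BatchNo, SupplierID}.
In {BatchNo, InspectorID, Material, PlantID, ShiftID, SupplierID, Weight}, {BatchNo} is not a superkey ({BatchNo}⁺ restricted to this set is {BatchNo, PlantID, Weight}), so split on BatchNo --> PlantID, Weight into {BatchNo, PlantID, Weight} and {BatchNo, InspectorID, Material, ShiftID, SupplierID}.
In {BatchNo, PlantID, Weight}, {Weight} is not a superkey ({Weight}⁺ restricted to this set is {PlantID, Weight}), so split on Weight --> PlantID into {PlantID, Weight} and {BatchNo, Weight}.
{PlantID, Weight} has no BCNF violation.
{BatchNo, Weight} has no BCNF violation.
{BatchNo, InspectorID, Material, ShiftID, SupplierID} has no BCNF violation.

{BatchNo, InspectorID, Material, ShiftID, SupplierID}; {BatchNo, Weight}; {PlantID, Weight}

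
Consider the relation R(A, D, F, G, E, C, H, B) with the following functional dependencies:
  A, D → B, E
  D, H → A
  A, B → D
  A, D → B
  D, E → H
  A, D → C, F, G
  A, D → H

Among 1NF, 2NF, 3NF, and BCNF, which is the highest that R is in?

Candidate keys: {A, B}, {A, D}, {D, E}, {D, H}. Prime attributes: {A, B, D, E, H}.
The left-hand side of every FD is a superkey, so BCNF is satisfied.

BCNF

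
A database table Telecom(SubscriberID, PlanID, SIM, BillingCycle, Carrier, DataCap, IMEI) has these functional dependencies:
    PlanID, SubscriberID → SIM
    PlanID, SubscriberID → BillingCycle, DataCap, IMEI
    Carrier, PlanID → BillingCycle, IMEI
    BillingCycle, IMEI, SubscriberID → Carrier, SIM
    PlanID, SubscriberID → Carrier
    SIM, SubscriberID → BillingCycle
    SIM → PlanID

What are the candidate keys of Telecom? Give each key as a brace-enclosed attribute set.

{BillingCycle, IMEI, SubscriberID}, {PlanID, SubscriberID}, {SIM, SubscriberID}

Attributes never on any right-hand side: {SubscriberID} — every candidate key must contain it.
{PlanID, SubscriberID} is a candidate key since {PlanID, SubscriberID}⁺ = {BillingCycle, Carrier, DataCap, IMEI, PlanID, SIM, SubscriberID} covers every attribute.
{SIM, SubscriberID} is a candidate key since {SIM, SubscriberID}⁺ = {BillingCycle, Carrier, DataCap, IMEI, PlanID, SIM, SubscriberID} covers every attribute.
{BillingCycle, IMEI, SubscriberID} is a candidate key since {BillingCycle, IMEI, SubscriberID}⁺ = {BillingCycle, Carrier, DataCap, IMEI, PlanID, SIM, SubscriberID} covers every attribute.
No proper subset of any of these is a key, and no other minimal superkey exists.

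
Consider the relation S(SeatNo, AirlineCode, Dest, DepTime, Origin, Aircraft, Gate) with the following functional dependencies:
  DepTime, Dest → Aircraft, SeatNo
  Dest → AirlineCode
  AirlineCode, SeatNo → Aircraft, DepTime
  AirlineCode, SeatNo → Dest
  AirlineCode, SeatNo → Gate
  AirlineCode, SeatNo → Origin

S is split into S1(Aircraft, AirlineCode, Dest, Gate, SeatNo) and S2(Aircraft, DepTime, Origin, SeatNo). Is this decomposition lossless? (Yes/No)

Common attributes: {Aircraft, SeatNo}; their closure is {Aircraft, SeatNo}.
The closure covers neither S1 nor S2 entirely; the join is not lossless.

No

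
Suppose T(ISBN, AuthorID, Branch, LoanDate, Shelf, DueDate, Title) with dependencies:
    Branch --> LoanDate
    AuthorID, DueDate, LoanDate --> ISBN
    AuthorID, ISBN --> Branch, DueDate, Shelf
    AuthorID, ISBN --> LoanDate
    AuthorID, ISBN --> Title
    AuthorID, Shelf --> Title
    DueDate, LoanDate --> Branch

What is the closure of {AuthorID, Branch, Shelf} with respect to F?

Start with {AuthorID, Branch, Shelf}.
Branch --> LoanDate applies; add {LoanDate} → now {AuthorID, Branch, LoanDate, Shelf}.
AuthorID, Shelf --> Title applies; add {Title} → now {AuthorID, Branch, LoanDate, Shelf, Title}.
No further FD applies.

{AuthorID, Branch, LoanDate, Shelf, Title}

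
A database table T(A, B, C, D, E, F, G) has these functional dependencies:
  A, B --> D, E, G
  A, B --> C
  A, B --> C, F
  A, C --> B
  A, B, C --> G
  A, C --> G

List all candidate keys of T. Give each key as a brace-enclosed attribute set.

Attributes never on any right-hand side: {A} — every candidate key must contain it.
{A, B}⁺ = {A, B, C, D, E, F, G}, which is every attribute, so {A, B} is a candidate key.
{A, C}⁺ = {A, B, C, D, E, F, G}, which is every attribute, so {A, C} is a candidate key.
Any other superkey properly contains one of these, so there are no further candidate keys.

{A, B}, {A, C}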